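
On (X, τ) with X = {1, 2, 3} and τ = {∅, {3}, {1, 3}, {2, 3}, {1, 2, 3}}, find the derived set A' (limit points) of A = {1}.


A' = ∅

For each x ∈ X, list the open sets U ∈ τ with x ∈ U, then check whether U ∩ (A ∖ {x}) ≠ ∅ for every such U.
  x = 1: open {1, 3} ∋ x has {1, 3} ∩ (A ∖ {1}) = ∅, so x is NOT a limit point.
  x = 2: open {2, 3} ∋ x has {2, 3} ∩ (A ∖ {2}) = ∅, so x is NOT a limit point.
  x = 3: open {3} ∋ x has {3} ∩ (A ∖ {3}) = ∅, so x is NOT a limit point.
Collecting: A' = ∅.


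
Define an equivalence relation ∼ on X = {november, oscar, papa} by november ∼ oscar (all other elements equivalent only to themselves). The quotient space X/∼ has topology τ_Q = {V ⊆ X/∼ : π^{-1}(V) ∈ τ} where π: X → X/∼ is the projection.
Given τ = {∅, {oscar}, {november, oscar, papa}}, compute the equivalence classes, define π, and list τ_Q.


X/∼ = {[november=oscar], [papa]}; |τ_Q| = 2.

Equivalence classes: [november=oscar], [papa].
Quotient map π: X → X/∼ sends november ↦ [november=oscar], oscar ↦ [november=oscar], papa ↦ [papa].
For each subset V ⊆ X/∼, compute π^{-1}(V) ⊆ X and check whether π^{-1}(V) ∈ τ. V is open in τ_Q iff π^{-1}(V) ∈ τ.
  V = {}: π^{-1}(V) = ∅ ∈ τ ✓.
  V = {[november=oscar]}: π^{-1}(V) = {november, oscar} ∉ τ ✗.
  V = {[papa]}: π^{-1}(V) = {papa} ∉ τ ✗.
  V = {[november=oscar], [papa]}: π^{-1}(V) = {november, oscar, papa} ∈ τ ✓.
Open sets in the quotient: τ_Q = {{}, {[november=oscar], [papa]}} (2 elements).


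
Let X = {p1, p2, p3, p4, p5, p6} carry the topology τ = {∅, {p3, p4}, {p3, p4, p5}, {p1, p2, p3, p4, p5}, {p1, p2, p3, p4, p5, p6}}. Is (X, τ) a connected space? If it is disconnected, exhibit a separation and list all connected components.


(X, τ) is connected.

Find clopen sets (U ∈ τ with X ∖ U ∈ τ):
  U = ∅, X ∖ U = {p1, p2, p3, p4, p5, p6} — both open, so U is clopen.
  U = {p1, p2, p3, p4, p5, p6}, X ∖ U = ∅ — both open, so U is clopen.
Only trivial clopens (∅ and X) exist, so (X, τ) is connected.
Compute connected components by grouping points that agree on all clopens:
  component: {p1, p2, p3, p4, p5, p6}


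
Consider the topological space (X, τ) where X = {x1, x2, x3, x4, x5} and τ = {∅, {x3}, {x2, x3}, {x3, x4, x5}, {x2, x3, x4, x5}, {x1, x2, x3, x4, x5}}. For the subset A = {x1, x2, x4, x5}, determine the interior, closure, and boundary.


int(A) = ∅, cl(A) = {x1, x2, x4, x5}, ∂A = {x1, x2, x4, x5}.

Closed sets in (X, τ) are complements of opens:
  closed(X, τ) = {∅, {x1}, {x1, x2}, {x1, x4, x5}, {x1, x2, x4, x5}, {x1, x2, x3, x4, x5}}.
int(A) = ⋃ {U ∈ τ : U ⊆ A}. Opens contained in A: ∅.
Taking the union of these: int(A) = ∅.
cl(A) = ⋂ {C closed : A ⊆ C}. Closed sets containing A: {x1, x2, x4, x5}, {x1, x2, x3, x4, x5}.
Intersecting these: cl(A) = {x1, x2, x4, x5}.
∂A = cl(A) ∖ int(A) = {x1, x2, x4, x5} ∖ ∅ = {x1, x2, x4, x5}.


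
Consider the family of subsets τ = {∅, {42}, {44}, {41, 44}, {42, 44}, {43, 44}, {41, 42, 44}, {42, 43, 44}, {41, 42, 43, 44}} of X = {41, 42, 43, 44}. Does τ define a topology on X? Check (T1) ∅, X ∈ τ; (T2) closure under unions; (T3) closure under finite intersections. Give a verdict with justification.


τ is NOT a topology on X.

Axiom (T1): ∅ ∈ τ? Yes; X ∈ τ? Yes.
Axiom (T2/T3): check pairwise unions and intersections of members of τ.
Counterexample for (T2): {41, 44} ∪ {43, 44} = {41, 43, 44} ∉ τ. Therefore τ is NOT a topology.


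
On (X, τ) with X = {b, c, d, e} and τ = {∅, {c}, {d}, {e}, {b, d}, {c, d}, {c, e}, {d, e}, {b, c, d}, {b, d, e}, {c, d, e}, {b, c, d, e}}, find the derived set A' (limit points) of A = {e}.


A' = ∅

For each x ∈ X, list the open sets U ∈ τ with x ∈ U, then check whether U ∩ (A ∖ {x}) ≠ ∅ for every such U.
  x = b: open {b, d} ∋ x has {b, d} ∩ (A ∖ {b}) = ∅, so x is NOT a limit point.
  x = c: open {c} ∋ x has {c} ∩ (A ∖ {c}) = ∅, so x is NOT a limit point.
  x = d: open {d} ∋ x has {d} ∩ (A ∖ {d}) = ∅, so x is NOT a limit point.
  x = e: open {e} ∋ x has {e} ∩ (A ∖ {e}) = ∅, so x is NOT a limit point.
Collecting: A' = ∅.


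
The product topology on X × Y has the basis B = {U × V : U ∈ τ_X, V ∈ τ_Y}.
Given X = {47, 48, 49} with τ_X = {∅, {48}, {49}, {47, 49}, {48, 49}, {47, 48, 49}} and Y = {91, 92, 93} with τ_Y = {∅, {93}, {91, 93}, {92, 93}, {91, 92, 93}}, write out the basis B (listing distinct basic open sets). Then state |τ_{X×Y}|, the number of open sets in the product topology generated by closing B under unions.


Basis B = {∅ × ∅, {48} × {93}, {49} × {93}, {47, 49} × {93}, {48} × {91, 93}, {48} × {92, 93}, {48, 49} × {93}, {49} × {91, 93}, {49} × {92, 93}, {47, 48, 49} × {93}, {48} × {91, 92, 93}, {49} × {91, 92, 93}, {47, 49} × {91, 93}, {47, 49} × {92, 93}, {48, 49} × {91, 93}, {48, 49} × {92, 93}, {47, 49} × {91, 92, 93}, {47, 48, 49} × {91, 93}, {47, 48, 49} × {92, 93}, {48, 49} × {91, 92, 93}, {47, 48, 49} × {91, 92, 93}}; |τ_{X×Y}| = 70.

Enumerate products U × V with U ∈ τ_X, V ∈ τ_Y (deduplicated):
  ∅ × ∅ = {} (∅)
  {48} × {93} = {(48,93)}
  {49} × {93} = {(49,93)}
  {47, 49} × {93} = {(47,93), (49,93)}
  {48} × {91, 93} = {(48,91), (48,93)}
  {48} × {92, 93} = {(48,92), (48,93)}
  {48, 49} × {93} = {(48,93), (49,93)}
  {49} × {91, 93} = {(49,91), (49,93)}
  {49} × {92, 93} = {(49,92), (49,93)}
  {47, 48, 49} × {93} = {(47,93), (48,93), (49,93)}
  {48} × {91, 92, 93} = {(48,91), (48,92), (48,93)}
  {49} × {91, 92, 93} = {(49,91), (49,92), (49,93)}
  {47, 49} × {91, 93} = {(47,91), (47,93), (49,91), (49,93)}
  {47, 49} × {92, 93} = {(47,92), (47,93), (49,92), (49,93)}
  {48, 49} × {91, 93} = {(48,91), (48,93), (49,91), (49,93)}
  {48, 49} × {92, 93} = {(48,92), (48,93), (49,92), (49,93)}
  {47, 49} × {91, 92, 93} = {(47,91), (47,92), (47,93), (49,91), (49,92), (49,93)}
  {47, 48, 49} × {91, 93} = {(47,91), (47,93), (48,91), (48,93), (49,91), (49,93)}
  {47, 48, 49} × {92, 93} = {(47,92), (47,93), (48,92), (48,93), (49,92), (49,93)}
  {48, 49} × {91, 92, 93} = {(48,91), (48,92), (48,93), (49,91), (49,92), (49,93)}
  {47, 48, 49} × {91, 92, 93} = {(47,91), (47,92), (47,93), (48,91), (48,92), (48,93), (49,91), (49,92), (49,93)}
These 21 distinct sets form the basis B.
Close under arbitrary unions to get τ_{X×Y}; counting gives |τ_{X×Y}| = 70.


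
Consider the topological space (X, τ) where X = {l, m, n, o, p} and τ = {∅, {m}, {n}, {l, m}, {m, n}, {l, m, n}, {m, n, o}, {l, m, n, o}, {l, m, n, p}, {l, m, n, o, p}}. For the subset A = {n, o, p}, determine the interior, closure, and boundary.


int(A) = {n}, cl(A) = {n, o, p}, ∂A = {o, p}.

Closed sets in (X, τ) are complements of opens:
  closed(X, τ) = {∅, {o}, {p}, {l, p}, {o, p}, {l, o, p}, {n, o, p}, {l, m, o, p}, {l, n, o, p}, {l, m, n, o, p}}.
int(A) = ⋃ {U ∈ τ : U ⊆ A}. Opens contained in A: ∅, {n}.
Taking the union of these: int(A) = {n}.
cl(A) = ⋂ {C closed : A ⊆ C}. Closed sets containing A: {n, o, p}, {l, n, o, p}, {l, m, n, o, p}.
Intersecting these: cl(A) = {n, o, p}.
∂A = cl(A) ∖ int(A) = {n, o, p} ∖ {n} = {o, p}.


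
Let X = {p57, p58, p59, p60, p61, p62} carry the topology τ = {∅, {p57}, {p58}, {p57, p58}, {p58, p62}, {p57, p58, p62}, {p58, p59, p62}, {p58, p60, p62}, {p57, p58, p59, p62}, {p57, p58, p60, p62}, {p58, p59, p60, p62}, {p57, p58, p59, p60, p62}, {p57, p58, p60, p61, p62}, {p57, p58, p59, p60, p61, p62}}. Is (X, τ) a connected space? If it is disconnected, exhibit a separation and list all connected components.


(X, τ) is connected.

Find clopen sets (U ∈ τ with X ∖ U ∈ τ):
  U = ∅, X ∖ U = {p57, p58, p59, p60, p61, p62} — both open, so U is clopen.
  U = {p57, p58, p59, p60, p61, p62}, X ∖ U = ∅ — both open, so U is clopen.
Only trivial clopens (∅ and X) exist, so (X, τ) is connected.
Compute connected components by grouping points that agree on all clopens:
  component: {p57, p58, p59, p60, p61, p62}


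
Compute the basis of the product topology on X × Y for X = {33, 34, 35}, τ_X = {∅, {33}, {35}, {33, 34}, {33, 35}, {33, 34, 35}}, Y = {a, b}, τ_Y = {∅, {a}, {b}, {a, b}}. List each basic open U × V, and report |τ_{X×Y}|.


Basis B = {∅ × ∅, {33} × {a}, {33} × {b}, {35} × {a}, {35} × {b}, {33} × {a, b}, {33, 34} × {a}, {33, 35} × {a}, {33, 34} × {b}, {33, 35} × {b}, {35} × {a, b}, {33, 34, 35} × {a}, {33, 34, 35} × {b}, {33, 34} × {a, b}, {33, 35} × {a, b}, {33, 34, 35} × {a, b}}; |τ_{X×Y}| = 36.

Enumerate products U × V with U ∈ τ_X, V ∈ τ_Y (deduplicated):
  ∅ × ∅ = {} (∅)
  {33} × {a} = {(33,a)}
  {33} × {b} = {(33,b)}
  {35} × {a} = {(35,a)}
  {35} × {b} = {(35,b)}
  {33} × {a, b} = {(33,a), (33,b)}
  {33, 34} × {a} = {(33,a), (34,a)}
  {33, 35} × {a} = {(33,a), (35,a)}
  {33, 34} × {b} = {(33,b), (34,b)}
  {33, 35} × {b} = {(33,b), (35,b)}
  {35} × {a, b} = {(35,a), (35,b)}
  {33, 34, 35} × {a} = {(33,a), (34,a), (35,a)}
  {33, 34, 35} × {b} = {(33,b), (34,b), (35,b)}
  {33, 34} × {a, b} = {(33,a), (33,b), (34,a), (34,b)}
  {33, 35} × {a, b} = {(33,a), (33,b), (35,a), (35,b)}
  {33, 34, 35} × {a, b} = {(33,a), (33,b), (34,a), (34,b), (35,a), (35,b)}
These 16 distinct sets form the basis B.
Close under arbitrary unions to get τ_{X×Y}; counting gives |τ_{X×Y}| = 36.


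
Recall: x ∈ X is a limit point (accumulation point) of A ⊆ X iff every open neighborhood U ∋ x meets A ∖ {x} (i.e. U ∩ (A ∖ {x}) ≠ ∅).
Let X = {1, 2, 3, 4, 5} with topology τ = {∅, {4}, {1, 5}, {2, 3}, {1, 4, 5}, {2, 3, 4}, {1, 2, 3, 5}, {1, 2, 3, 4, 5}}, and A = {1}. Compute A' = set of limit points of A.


A' = {5}

For each x ∈ X, list the open sets U ∈ τ with x ∈ U, then check whether U ∩ (A ∖ {x}) ≠ ∅ for every such U.
  x = 1: open {1, 5} ∋ x has {1, 5} ∩ (A ∖ {1}) = ∅, so x is NOT a limit point.
  x = 2: open {2, 3} ∋ x has {2, 3} ∩ (A ∖ {2}) = ∅, so x is NOT a limit point.
  x = 3: open {2, 3} ∋ x has {2, 3} ∩ (A ∖ {3}) = ∅, so x is NOT a limit point.
  x = 4: open {4} ∋ x has {4} ∩ (A ∖ {4}) = ∅, so x is NOT a limit point.
  x = 5: opens ∋ x are {1, 5}, {1, 4, 5}, {1, 2, 3, 5}, {1, 2, 3, 4, 5}; each meets A ∖ {5}, so x IS a limit point.
Collecting: A' = {5}.


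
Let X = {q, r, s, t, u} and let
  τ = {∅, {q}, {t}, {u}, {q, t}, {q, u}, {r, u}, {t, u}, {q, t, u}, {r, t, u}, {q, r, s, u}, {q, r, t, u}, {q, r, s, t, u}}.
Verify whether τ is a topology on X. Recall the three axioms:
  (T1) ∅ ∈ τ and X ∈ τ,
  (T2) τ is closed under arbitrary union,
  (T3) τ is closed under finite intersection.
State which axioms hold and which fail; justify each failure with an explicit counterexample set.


τ is NOT a topology on X.

Axiom (T1): ∅ ∈ τ? Yes; X ∈ τ? Yes.
Axiom (T2/T3): check pairwise unions and intersections of members of τ.
Counterexample for (T2): {q} ∪ {r, u} = {q, r, u} ∉ τ. Therefore τ is NOT a topology.


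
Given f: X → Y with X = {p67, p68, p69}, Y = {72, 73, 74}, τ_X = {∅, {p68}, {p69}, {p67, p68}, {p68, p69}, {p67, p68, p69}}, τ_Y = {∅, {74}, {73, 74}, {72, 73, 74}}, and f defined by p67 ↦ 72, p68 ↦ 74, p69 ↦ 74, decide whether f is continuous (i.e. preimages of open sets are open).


f IS continuous.

Compute f^{-1}(U) for each U ∈ τ_Y:
  U = ∅: f^{-1}(U) = ∅ ∈ τ_X ✓.
  U = {74}: f^{-1}(U) = {p68, p69} ∈ τ_X ✓.
  U = {73, 74}: f^{-1}(U) = {p68, p69} ∈ τ_X ✓.
  U = {72, 73, 74}: f^{-1}(U) = {p67, p68, p69} ∈ τ_X ✓.
Every preimage lies in τ_X, so f IS continuous.


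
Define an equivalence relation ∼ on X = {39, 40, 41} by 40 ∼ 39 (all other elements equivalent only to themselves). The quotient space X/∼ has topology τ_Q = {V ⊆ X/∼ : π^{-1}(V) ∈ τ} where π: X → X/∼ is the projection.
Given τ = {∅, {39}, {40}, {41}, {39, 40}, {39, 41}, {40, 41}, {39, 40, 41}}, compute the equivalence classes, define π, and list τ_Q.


X/∼ = {[39=40], [41]}; |τ_Q| = 4.

Equivalence classes: [39=40], [41].
Quotient map π: X → X/∼ sends 39 ↦ [39=40], 40 ↦ [39=40], 41 ↦ [41].
For each subset V ⊆ X/∼, compute π^{-1}(V) ⊆ X and check whether π^{-1}(V) ∈ τ. V is open in τ_Q iff π^{-1}(V) ∈ τ.
  V = {}: π^{-1}(V) = ∅ ∈ τ ✓.
  V = {[39=40]}: π^{-1}(V) = {39, 40} ∈ τ ✓.
  V = {[41]}: π^{-1}(V) = {41} ∈ τ ✓.
  V = {[39=40], [41]}: π^{-1}(V) = {39, 40, 41} ∈ τ ✓.
Open sets in the quotient: τ_Q = {{}, {[39=40]}, {[41]}, {[39=40], [41]}} (4 elements).


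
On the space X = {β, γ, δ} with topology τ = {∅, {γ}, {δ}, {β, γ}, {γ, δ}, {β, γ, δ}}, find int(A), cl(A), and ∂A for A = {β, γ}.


int(A) = {β, γ}, cl(A) = {β, γ}, ∂A = ∅.

Closed sets in (X, τ) are complements of opens:
  closed(X, τ) = {∅, {β}, {δ}, {β, γ}, {β, δ}, {β, γ, δ}}.
int(A) = ⋃ {U ∈ τ : U ⊆ A}. Opens contained in A: ∅, {γ}, {β, γ}.
Taking the union of these: int(A) = {β, γ}.
cl(A) = ⋂ {C closed : A ⊆ C}. Closed sets containing A: {β, γ}, {β, γ, δ}.
Intersecting these: cl(A) = {β, γ}.
∂A = cl(A) ∖ int(A) = {β, γ} ∖ {β, γ} = ∅.


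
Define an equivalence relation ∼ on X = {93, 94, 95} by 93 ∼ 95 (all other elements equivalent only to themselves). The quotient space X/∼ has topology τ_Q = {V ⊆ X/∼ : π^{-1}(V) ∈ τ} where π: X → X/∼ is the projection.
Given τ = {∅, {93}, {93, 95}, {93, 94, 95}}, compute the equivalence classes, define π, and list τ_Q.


X/∼ = {[93=95], [94]}; |τ_Q| = 3.

Equivalence classes: [93=95], [94].
Quotient map π: X → X/∼ sends 93 ↦ [93=95], 94 ↦ [94], 95 ↦ [93=95].
For each subset V ⊆ X/∼, compute π^{-1}(V) ⊆ X and check whether π^{-1}(V) ∈ τ. V is open in τ_Q iff π^{-1}(V) ∈ τ.
  V = {}: π^{-1}(V) = ∅ ∈ τ ✓.
  V = {[93=95]}: π^{-1}(V) = {93, 95} ∈ τ ✓.
  V = {[94]}: π^{-1}(V) = {94} ∉ τ ✗.
  V = {[93=95], [94]}: π^{-1}(V) = {93, 94, 95} ∈ τ ✓.
Open sets in the quotient: τ_Q = {{}, {[93=95]}, {[93=95], [94]}} (3 elements).


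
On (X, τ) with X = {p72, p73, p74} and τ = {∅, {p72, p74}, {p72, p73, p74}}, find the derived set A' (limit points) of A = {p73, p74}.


A' = {p72, p73}

For each x ∈ X, list the open sets U ∈ τ with x ∈ U, then check whether U ∩ (A ∖ {x}) ≠ ∅ for every such U.
  x = p72: opens ∋ x are {p72, p74}, {p72, p73, p74}; each meets A ∖ {p72}, so x IS a limit point.
  x = p73: opens ∋ x are {p72, p73, p74}; each meets A ∖ {p73}, so x IS a limit point.
  x = p74: open {p72, p74} ∋ x has {p72, p74} ∩ (A ∖ {p74}) = ∅, so x is NOT a limit point.
Collecting: A' = {p72, p73}.


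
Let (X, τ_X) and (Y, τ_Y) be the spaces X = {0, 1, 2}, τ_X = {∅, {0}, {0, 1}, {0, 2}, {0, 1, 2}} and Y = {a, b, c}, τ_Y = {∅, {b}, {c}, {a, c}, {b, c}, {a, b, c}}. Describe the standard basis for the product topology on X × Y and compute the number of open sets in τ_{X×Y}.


Basis B = {∅ × ∅, {0} × {b}, {0} × {c}, {0} × {a, c}, {0} × {b, c}, {0, 1} × {b}, {0, 2} × {b}, {0, 1} × {c}, {0, 2} × {c}, {0} × {a, b, c}, {0, 1, 2} × {b}, {0, 1, 2} × {c}, {0, 1} × {a, c}, {0, 2} × {a, c}, {0, 1} × {b, c}, {0, 2} × {b, c}, {0, 1} × {a, b, c}, {0, 2} × {a, b, c}, {0, 1, 2} × {a, c}, {0, 1, 2} × {b, c}, {0, 1, 2} × {a, b, c}}; |τ_{X×Y}| = 70.

Enumerate products U × V with U ∈ τ_X, V ∈ τ_Y (deduplicated):
  ∅ × ∅ = {} (∅)
  {0} × {b} = {(0,b)}
  {0} × {c} = {(0,c)}
  {0} × {a, c} = {(0,a), (0,c)}
  {0} × {b, c} = {(0,b), (0,c)}
  {0, 1} × {b} = {(0,b), (1,b)}
  {0, 2} × {b} = {(0,b), (2,b)}
  {0, 1} × {c} = {(0,c), (1,c)}
  {0, 2} × {c} = {(0,c), (2,c)}
  {0} × {a, b, c} = {(0,a), (0,b), (0,c)}
  {0, 1, 2} × {b} = {(0,b), (1,b), (2,b)}
  {0, 1, 2} × {c} = {(0,c), (1,c), (2,c)}
  {0, 1} × {a, c} = {(0,a), (0,c), (1,a), (1,c)}
  {0, 2} × {a, c} = {(0,a), (0,c), (2,a), (2,c)}
  {0, 1} × {b, c} = {(0,b), (0,c), (1,b), (1,c)}
  {0, 2} × {b, c} = {(0,b), (0,c), (2,b), (2,c)}
  {0, 1} × {a, b, c} = {(0,a), (0,b), (0,c), (1,a), (1,b), (1,c)}
  {0, 2} × {a, b, c} = {(0,a), (0,b), (0,c), (2,a), (2,b), (2,c)}
  {0, 1, 2} × {a, c} = {(0,a), (0,c), (1,a), (1,c), (2,a), (2,c)}
  {0, 1, 2} × {b, c} = {(0,b), (0,c), (1,b), (1,c), (2,b), (2,c)}
  {0, 1, 2} × {a, b, c} = {(0,a), (0,b), (0,c), (1,a), (1,b), (1,c), (2,a), (2,b), (2,c)}
These 21 distinct sets form the basis B.
Close under arbitrary unions to get τ_{X×Y}; counting gives |τ_{X×Y}| = 70.


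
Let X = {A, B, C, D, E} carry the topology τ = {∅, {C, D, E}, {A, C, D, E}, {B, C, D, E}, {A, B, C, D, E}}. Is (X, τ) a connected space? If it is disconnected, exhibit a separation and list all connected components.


(X, τ) is connected.

Find clopen sets (U ∈ τ with X ∖ U ∈ τ):
  U = ∅, X ∖ U = {A, B, C, D, E} — both open, so U is clopen.
  U = {A, B, C, D, E}, X ∖ U = ∅ — both open, so U is clopen.
Only trivial clopens (∅ and X) exist, so (X, τ) is connected.
Compute connected components by grouping points that agree on all clopens:
  component: {A, B, C, D, E}


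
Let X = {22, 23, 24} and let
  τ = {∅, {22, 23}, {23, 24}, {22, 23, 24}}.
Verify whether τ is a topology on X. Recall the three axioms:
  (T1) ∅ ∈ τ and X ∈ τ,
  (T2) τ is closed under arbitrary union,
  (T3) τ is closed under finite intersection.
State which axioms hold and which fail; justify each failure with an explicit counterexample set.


τ is NOT a topology on X.

Axiom (T1): ∅ ∈ τ? Yes; X ∈ τ? Yes.
Axiom (T2/T3): check pairwise unions and intersections of members of τ.
Counterexample for (T3): {22, 23} ∩ {23, 24} = {23} ∉ τ. Therefore τ is NOT a topology.


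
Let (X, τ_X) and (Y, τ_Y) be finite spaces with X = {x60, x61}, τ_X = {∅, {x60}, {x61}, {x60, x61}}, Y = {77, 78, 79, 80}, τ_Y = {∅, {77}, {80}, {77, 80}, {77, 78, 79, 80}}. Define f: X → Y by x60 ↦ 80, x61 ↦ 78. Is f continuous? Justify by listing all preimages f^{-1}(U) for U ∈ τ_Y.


f IS continuous.

Compute f^{-1}(U) for each U ∈ τ_Y:
  U = ∅: f^{-1}(U) = ∅ ∈ τ_X ✓.
  U = {77}: f^{-1}(U) = ∅ ∈ τ_X ✓.
  U = {80}: f^{-1}(U) = {x60} ∈ τ_X ✓.
  U = {77, 80}: f^{-1}(U) = {x60} ∈ τ_X ✓.
  U = {77, 78, 79, 80}: f^{-1}(U) = {x60, x61} ∈ τ_X ✓.
Every preimage lies in τ_X, so f IS continuous.


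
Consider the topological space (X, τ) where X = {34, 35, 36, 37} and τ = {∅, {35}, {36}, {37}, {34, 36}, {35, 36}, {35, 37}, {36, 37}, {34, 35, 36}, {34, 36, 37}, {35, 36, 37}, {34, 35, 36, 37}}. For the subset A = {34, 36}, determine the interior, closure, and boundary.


int(A) = {34, 36}, cl(A) = {34, 36}, ∂A = ∅.

Closed sets in (X, τ) are complements of opens:
  closed(X, τ) = {∅, {34}, {35}, {37}, {34, 35}, {34, 36}, {34, 37}, {35, 37}, {34, 35, 36}, {34, 35, 37}, {34, 36, 37}, {34, 35, 36, 37}}.
int(A) = ⋃ {U ∈ τ : U ⊆ A}. Opens contained in A: ∅, {36}, {34, 36}.
Taking the union of these: int(A) = {34, 36}.
cl(A) = ⋂ {C closed : A ⊆ C}. Closed sets containing A: {34, 36}, {34, 35, 36}, {34, 36, 37}, {34, 35, 36, 37}.
Intersecting these: cl(A) = {34, 36}.
∂A = cl(A) ∖ int(A) = {34, 36} ∖ {34, 36} = ∅.


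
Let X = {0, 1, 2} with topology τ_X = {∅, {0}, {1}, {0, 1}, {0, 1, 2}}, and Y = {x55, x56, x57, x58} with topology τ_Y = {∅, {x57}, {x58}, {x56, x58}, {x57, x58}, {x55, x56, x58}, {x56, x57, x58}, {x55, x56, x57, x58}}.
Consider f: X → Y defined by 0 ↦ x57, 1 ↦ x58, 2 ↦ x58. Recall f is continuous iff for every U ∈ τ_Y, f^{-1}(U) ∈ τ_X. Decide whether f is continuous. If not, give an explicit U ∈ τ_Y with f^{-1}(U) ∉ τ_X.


f is NOT continuous.

Compute f^{-1}(U) for each U ∈ τ_Y:
  U = ∅: f^{-1}(U) = ∅ ∈ τ_X ✓.
  U = {x57}: f^{-1}(U) = {0} ∈ τ_X ✓.
  U = {x58}: f^{-1}(U) = {1, 2} ∉ τ_X ✗.
  U = {x56, x58}: f^{-1}(U) = {1, 2} ∉ τ_X ✗.
  U = {x57, x58}: f^{-1}(U) = {0, 1, 2} ∈ τ_X ✓.
  U = {x55, x56, x58}: f^{-1}(U) = {1, 2} ∉ τ_X ✗.
  U = {x56, x57, x58}: f^{-1}(U) = {0, 1, 2} ∈ τ_X ✓.
  U = {x55, x56, x57, x58}: f^{-1}(U) = {0, 1, 2} ∈ τ_X ✓.
Found U = {x58} with f^{-1}(U) = {1, 2} not in τ_X. Therefore f is NOT continuous.


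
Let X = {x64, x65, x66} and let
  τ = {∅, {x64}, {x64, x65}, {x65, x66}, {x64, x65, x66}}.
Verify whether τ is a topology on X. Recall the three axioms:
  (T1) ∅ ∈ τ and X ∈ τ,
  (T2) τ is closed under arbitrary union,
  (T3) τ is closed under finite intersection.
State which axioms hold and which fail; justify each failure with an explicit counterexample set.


τ is NOT a topology on X.

Axiom (T1): ∅ ∈ τ? Yes; X ∈ τ? Yes.
Axiom (T2/T3): check pairwise unions and intersections of members of τ.
Counterexample for (T3): {x64, x65} ∩ {x65, x66} = {x65} ∉ τ. Therefore τ is NOT a topology.


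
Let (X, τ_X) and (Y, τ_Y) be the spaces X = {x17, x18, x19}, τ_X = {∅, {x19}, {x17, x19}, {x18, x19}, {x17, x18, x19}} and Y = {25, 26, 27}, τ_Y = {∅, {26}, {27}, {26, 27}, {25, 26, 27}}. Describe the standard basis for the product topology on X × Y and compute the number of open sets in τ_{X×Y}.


Basis B = {∅ × ∅, {x19} × {26}, {x19} × {27}, {x17, x19} × {26}, {x17, x19} × {27}, {x18, x19} × {26}, {x18, x19} × {27}, {x19} × {26, 27}, {x17, x18, x19} × {26}, {x17, x18, x19} × {27}, {x19} × {25, 26, 27}, {x17, x19} × {26, 27}, {x18, x19} × {26, 27}, {x17, x19} × {25, 26, 27}, {x17, x18, x19} × {26, 27}, {x18, x19} × {25, 26, 27}, {x17, x18, x19} × {25, 26, 27}}; |τ_{X×Y}| = 50.

Enumerate products U × V with U ∈ τ_X, V ∈ τ_Y (deduplicated):
  ∅ × ∅ = {} (∅)
  {x19} × {26} = {(x19,26)}
  {x19} × {27} = {(x19,27)}
  {x17, x19} × {26} = {(x17,26), (x19,26)}
  {x17, x19} × {27} = {(x17,27), (x19,27)}
  {x18, x19} × {26} = {(x18,26), (x19,26)}
  {x18, x19} × {27} = {(x18,27), (x19,27)}
  {x19} × {26, 27} = {(x19,26), (x19,27)}
  {x17, x18, x19} × {26} = {(x17,26), (x18,26), (x19,26)}
  {x17, x18, x19} × {27} = {(x17,27), (x18,27), (x19,27)}
  {x19} × {25, 26, 27} = {(x19,25), (x19,26), (x19,27)}
  {x17, x19} × {26, 27} = {(x17,26), (x17,27), (x19,26), (x19,27)}
  {x18, x19} × {26, 27} = {(x18,26), (x18,27), (x19,26), (x19,27)}
  {x17, x19} × {25, 26, 27} = {(x17,25), (x17,26), (x17,27), (x19,25), (x19,26), (x19,27)}
  {x17, x18, x19} × {26, 27} = {(x17,26), (x17,27), (x18,26), (x18,27), (x19,26), (x19,27)}
  {x18, x19} × {25, 26, 27} = {(x18,25), (x18,26), (x18,27), (x19,25), (x19,26), (x19,27)}
  {x17, x18, x19} × {25, 26, 27} = {(x17,25), (x17,26), (x17,27), (x18,25), (x18,26), (x18,27), (x19,25), (x19,26), (x19,27)}
These 17 distinct sets form the basis B.
Close under arbitrary unions to get τ_{X×Y}; counting gives |τ_{X×Y}| = 50.


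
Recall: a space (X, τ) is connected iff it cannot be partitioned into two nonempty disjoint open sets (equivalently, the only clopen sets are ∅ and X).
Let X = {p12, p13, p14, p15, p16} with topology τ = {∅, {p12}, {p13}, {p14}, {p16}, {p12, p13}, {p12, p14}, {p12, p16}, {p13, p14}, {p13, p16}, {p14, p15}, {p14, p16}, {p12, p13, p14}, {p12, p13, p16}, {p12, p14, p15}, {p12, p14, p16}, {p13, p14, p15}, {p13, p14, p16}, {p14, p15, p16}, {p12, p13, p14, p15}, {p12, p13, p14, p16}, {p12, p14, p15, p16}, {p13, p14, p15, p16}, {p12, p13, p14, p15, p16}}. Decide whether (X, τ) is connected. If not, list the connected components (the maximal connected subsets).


(X, τ) is disconnected; components = [{p12}, {p13}, {p16}, {p14, p15}].

Find clopen sets (U ∈ τ with X ∖ U ∈ τ):
  U = ∅, X ∖ U = {p12, p13, p14, p15, p16} — both open, so U is clopen.
  U = {p12}, X ∖ U = {p13, p14, p15, p16} — both open, so U is clopen.
  U = {p13}, X ∖ U = {p12, p14, p15, p16} — both open, so U is clopen.
  U = {p16}, X ∖ U = {p12, p13, p14, p15} — both open, so U is clopen.
  U = {p12, p13}, X ∖ U = {p14, p15, p16} — both open, so U is clopen.
  U = {p12, p16}, X ∖ U = {p13, p14, p15} — both open, so U is clopen.
  U = {p13, p16}, X ∖ U = {p12, p14, p15} — both open, so U is clopen.
  U = {p14, p15}, X ∖ U = {p12, p13, p16} — both open, so U is clopen.
  U = {p12, p13, p16}, X ∖ U = {p14, p15} — both open, so U is clopen.
  U = {p12, p14, p15}, X ∖ U = {p13, p16} — both open, so U is clopen.
  U = {p13, p14, p15}, X ∖ U = {p12, p16} — both open, so U is clopen.
  U = {p14, p15, p16}, X ∖ U = {p12, p13} — both open, so U is clopen.
  U = {p12, p13, p14, p15}, X ∖ U = {p16} — both open, so U is clopen.
  U = {p12, p14, p15, p16}, X ∖ U = {p13} — both open, so U is clopen.
  U = {p13, p14, p15, p16}, X ∖ U = {p12} — both open, so U is clopen.
  U = {p12, p13, p14, p15, p16}, X ∖ U = ∅ — both open, so U is clopen.
Nontrivial clopen(s) exist: e.g. {p16}. So (X, τ) is disconnected.
Compute connected components by grouping points that agree on all clopens:
  component: {p12}
  component: {p13}
  component: {p16}
  component: {p14, p15}


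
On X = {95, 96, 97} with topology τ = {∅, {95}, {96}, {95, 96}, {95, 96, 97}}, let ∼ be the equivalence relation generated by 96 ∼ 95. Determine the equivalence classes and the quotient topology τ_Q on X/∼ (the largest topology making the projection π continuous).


X/∼ = {[95=96], [97]}; |τ_Q| = 3.

Equivalence classes: [95=96], [97].
Quotient map π: X → X/∼ sends 95 ↦ [95=96], 96 ↦ [95=96], 97 ↦ [97].
For each subset V ⊆ X/∼, compute π^{-1}(V) ⊆ X and check whether π^{-1}(V) ∈ τ. V is open in τ_Q iff π^{-1}(V) ∈ τ.
  V = {}: π^{-1}(V) = ∅ ∈ τ ✓.
  V = {[95=96]}: π^{-1}(V) = {95, 96} ∈ τ ✓.
  V = {[97]}: π^{-1}(V) = {97} ∉ τ ✗.
  V = {[95=96], [97]}: π^{-1}(V) = {95, 96, 97} ∈ τ ✓.
Open sets in the quotient: τ_Q = {{}, {[95=96]}, {[95=96], [97]}} (3 elements).


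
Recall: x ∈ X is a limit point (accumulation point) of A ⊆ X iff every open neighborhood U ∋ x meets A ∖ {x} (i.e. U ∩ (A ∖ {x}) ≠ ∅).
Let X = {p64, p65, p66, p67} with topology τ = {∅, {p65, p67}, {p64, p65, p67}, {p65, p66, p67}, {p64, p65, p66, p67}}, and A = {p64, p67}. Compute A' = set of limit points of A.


A' = {p64, p65, p66}

For each x ∈ X, list the open sets U ∈ τ with x ∈ U, then check whether U ∩ (A ∖ {x}) ≠ ∅ for every such U.
  x = p64: opens ∋ x are {p64, p65, p67}, {p64, p65, p66, p67}; each meets A ∖ {p64}, so x IS a limit point.
  x = p65: opens ∋ x are {p65, p67}, {p64, p65, p67}, {p65, p66, p67}, {p64, p65, p66, p67}; each meets A ∖ {p65}, so x IS a limit point.
  x = p66: opens ∋ x are {p65, p66, p67}, {p64, p65, p66, p67}; each meets A ∖ {p66}, so x IS a limit point.
  x = p67: open {p65, p67} ∋ x has {p65, p67} ∩ (A ∖ {p67}) = ∅, so x is NOT a limit point.
Collecting: A' = {p64, p65, p66}.


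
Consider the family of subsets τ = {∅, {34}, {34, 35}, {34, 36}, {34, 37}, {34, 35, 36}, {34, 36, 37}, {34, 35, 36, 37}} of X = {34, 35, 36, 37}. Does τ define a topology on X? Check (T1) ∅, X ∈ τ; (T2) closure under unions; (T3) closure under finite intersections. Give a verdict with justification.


τ is NOT a topology on X.

Axiom (T1): ∅ ∈ τ? Yes; X ∈ τ? Yes.
Axiom (T2/T3): check pairwise unions and intersections of members of τ.
Counterexample for (T2): {34, 35} ∪ {34, 37} = {34, 35, 37} ∉ τ. Therefore τ is NOT a topology.


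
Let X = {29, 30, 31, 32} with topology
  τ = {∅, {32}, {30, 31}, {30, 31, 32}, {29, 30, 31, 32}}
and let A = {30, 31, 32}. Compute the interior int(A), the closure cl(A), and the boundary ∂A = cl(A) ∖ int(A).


int(A) = {30, 31, 32}, cl(A) = {29, 30, 31, 32}, ∂A = {29}.

Closed sets in (X, τ) are complements of opens:
  closed(X, τ) = {∅, {29}, {29, 32}, {29, 30, 31}, {29, 30, 31, 32}}.
int(A) = ⋃ {U ∈ τ : U ⊆ A}. Opens contained in A: ∅, {32}, {30, 31}, {30, 31, 32}.
Taking the union of these: int(A) = {30, 31, 32}.
cl(A) = ⋂ {C closed : A ⊆ C}. Closed sets containing A: {29, 30, 31, 32}.
Intersecting these: cl(A) = {29, 30, 31, 32}.
∂A = cl(A) ∖ int(A) = {29, 30, 31, 32} ∖ {30, 31, 32} = {29}.


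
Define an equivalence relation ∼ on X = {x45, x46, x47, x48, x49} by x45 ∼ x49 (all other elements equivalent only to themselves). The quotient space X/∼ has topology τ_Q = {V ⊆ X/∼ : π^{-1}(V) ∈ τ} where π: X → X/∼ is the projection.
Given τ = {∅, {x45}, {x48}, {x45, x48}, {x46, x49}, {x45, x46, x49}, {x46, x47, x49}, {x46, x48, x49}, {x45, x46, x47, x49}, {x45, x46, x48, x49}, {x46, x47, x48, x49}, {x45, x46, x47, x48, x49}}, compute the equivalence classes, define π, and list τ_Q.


X/∼ = {[x45=x49], [x46], [x47], [x48]}; |τ_Q| = 6.

Equivalence classes: [x45=x49], [x46], [x47], [x48].
Quotient map π: X → X/∼ sends x45 ↦ [x45=x49], x46 ↦ [x46], x47 ↦ [x47], x48 ↦ [x48], x49 ↦ [x45=x49].
For each subset V ⊆ X/∼, compute π^{-1}(V) ⊆ X and check whether π^{-1}(V) ∈ τ. V is open in τ_Q iff π^{-1}(V) ∈ τ.
  V = {}: π^{-1}(V) = ∅ ∈ τ ✓.
  V = {[x45=x49]}: π^{-1}(V) = {x45, x49} ∉ τ ✗.
  V = {[x46]}: π^{-1}(V) = {x46} ∉ τ ✗.
  V = {[x45=x49], [x46]}: π^{-1}(V) = {x45, x46, x49} ∈ τ ✓.
  V = {[x47]}: π^{-1}(V) = {x47} ∉ τ ✗.
  V = {[x45=x49], [x47]}: π^{-1}(V) = {x45, x47, x49} ∉ τ ✗.
  V = {[x46], [x47]}: π^{-1}(V) = {x46, x47} ∉ τ ✗.
  V = {[x45=x49], [x46], [x47]}: π^{-1}(V) = {x45, x46, x47, x49} ∈ τ ✓.
  V = {[x48]}: π^{-1}(V) = {x48} ∈ τ ✓.
  V = {[x45=x49], [x48]}: π^{-1}(V) = {x45, x48, x49} ∉ τ ✗.
  V = {[x46], [x48]}: π^{-1}(V) = {x46, x48} ∉ τ ✗.
  V = {[x45=x49], [x46], [x48]}: π^{-1}(V) = {x45, x46, x48, x49} ∈ τ ✓.
  V = {[x47], [x48]}: π^{-1}(V) = {x47, x48} ∉ τ ✗.
  V = {[x45=x49], [x47], [x48]}: π^{-1}(V) = {x45, x47, x48, x49} ∉ τ ✗.
  V = {[x46], [x47], [x48]}: π^{-1}(V) = {x46, x47, x48} ∉ τ ✗.
  V = {[x45=x49], [x46], [x47], [x48]}: π^{-1}(V) = {x45, x46, x47, x48, x49} ∈ τ ✓.
Open sets in the quotient: τ_Q = {{}, {[x45=x49], [x46]}, {[x45=x49], [x46], [x47]}, {[x48]}, {[x45=x49], [x46], [x48]}, {[x45=x49], [x46], [x47], [x48]}} (6 elements).


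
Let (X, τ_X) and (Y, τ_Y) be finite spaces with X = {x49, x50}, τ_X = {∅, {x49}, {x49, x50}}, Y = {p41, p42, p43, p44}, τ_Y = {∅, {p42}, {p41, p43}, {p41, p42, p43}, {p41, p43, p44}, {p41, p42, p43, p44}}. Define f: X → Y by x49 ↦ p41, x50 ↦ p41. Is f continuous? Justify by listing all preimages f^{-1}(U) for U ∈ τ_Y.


f IS continuous.

Compute f^{-1}(U) for each U ∈ τ_Y:
  U = ∅: f^{-1}(U) = ∅ ∈ τ_X ✓.
  U = {p42}: f^{-1}(U) = ∅ ∈ τ_X ✓.
  U = {p41, p43}: f^{-1}(U) = {x49, x50} ∈ τ_X ✓.
  U = {p41, p42, p43}: f^{-1}(U) = {x49, x50} ∈ τ_X ✓.
  U = {p41, p43, p44}: f^{-1}(U) = {x49, x50} ∈ τ_X ✓.
  U = {p41, p42, p43, p44}: f^{-1}(U) = {x49, x50} ∈ τ_X ✓.
Every preimage lies in τ_X, so f IS continuous.


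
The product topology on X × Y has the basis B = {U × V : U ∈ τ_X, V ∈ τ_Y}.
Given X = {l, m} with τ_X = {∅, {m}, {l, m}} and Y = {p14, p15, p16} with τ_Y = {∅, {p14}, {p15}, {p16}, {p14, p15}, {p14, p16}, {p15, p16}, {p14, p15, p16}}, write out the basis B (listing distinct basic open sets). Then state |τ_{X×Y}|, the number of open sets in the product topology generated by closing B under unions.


Basis B = {∅ × ∅, {m} × {p14}, {m} × {p15}, {m} × {p16}, {l, m} × {p14}, {l, m} × {p15}, {l, m} × {p16}, {m} × {p14, p15}, {m} × {p14, p16}, {m} × {p15, p16}, {m} × {p14, p15, p16}, {l, m} × {p14, p15}, {l, m} × {p14, p16}, {l, m} × {p15, p16}, {l, m} × {p14, p15, p16}}; |τ_{X×Y}| = 27.

Enumerate products U × V with U ∈ τ_X, V ∈ τ_Y (deduplicated):
  ∅ × ∅ = {} (∅)
  {m} × {p14} = {(m,p14)}
  {m} × {p15} = {(m,p15)}
  {m} × {p16} = {(m,p16)}
  {l, m} × {p14} = {(l,p14), (m,p14)}
  {l, m} × {p15} = {(l,p15), (m,p15)}
  {l, m} × {p16} = {(l,p16), (m,p16)}
  {m} × {p14, p15} = {(m,p14), (m,p15)}
  {m} × {p14, p16} = {(m,p14), (m,p16)}
  {m} × {p15, p16} = {(m,p15), (m,p16)}
  {m} × {p14, p15, p16} = {(m,p14), (m,p15), (m,p16)}
  {l, m} × {p14, p15} = {(l,p14), (l,p15), (m,p14), (m,p15)}
  {l, m} × {p14, p16} = {(l,p14), (l,p16), (m,p14), (m,p16)}
  {l, m} × {p15, p16} = {(l,p15), (l,p16), (m,p15), (m,p16)}
  {l, m} × {p14, p15, p16} = {(l,p14), (l,p15), (l,p16), (m,p14), (m,p15), (m,p16)}
These 15 distinct sets form the basis B.
Close under arbitrary unions to get τ_{X×Y}; counting gives |τ_{X×Y}| = 27.


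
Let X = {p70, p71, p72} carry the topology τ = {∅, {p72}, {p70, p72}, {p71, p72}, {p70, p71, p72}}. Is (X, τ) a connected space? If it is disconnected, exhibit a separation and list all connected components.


(X, τ) is connected.

Find clopen sets (U ∈ τ with X ∖ U ∈ τ):
  U = ∅, X ∖ U = {p70, p71, p72} — both open, so U is clopen.
  U = {p70, p71, p72}, X ∖ U = ∅ — both open, so U is clopen.
Only trivial clopens (∅ and X) exist, so (X, τ) is connected.
Compute connected components by grouping points that agree on all clopens:
  component: {p70, p71, p72}


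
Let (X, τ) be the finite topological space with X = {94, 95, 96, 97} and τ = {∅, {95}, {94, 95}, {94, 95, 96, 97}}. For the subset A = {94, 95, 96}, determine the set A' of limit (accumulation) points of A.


A' = {94, 96, 97}

For each x ∈ X, list the open sets U ∈ τ with x ∈ U, then check whether U ∩ (A ∖ {x}) ≠ ∅ for every such U.
  x = 94: opens ∋ x are {94, 95}, {94, 95, 96, 97}; each meets A ∖ {94}, so x IS a limit point.
  x = 95: open {95} ∋ x has {95} ∩ (A ∖ {95}) = ∅, so x is NOT a limit point.
  x = 96: opens ∋ x are {94, 95, 96, 97}; each meets A ∖ {96}, so x IS a limit point.
  x = 97: opens ∋ x are {94, 95, 96, 97}; each meets A ∖ {97}, so x IS a limit point.
Collecting: A' = {94, 96, 97}.


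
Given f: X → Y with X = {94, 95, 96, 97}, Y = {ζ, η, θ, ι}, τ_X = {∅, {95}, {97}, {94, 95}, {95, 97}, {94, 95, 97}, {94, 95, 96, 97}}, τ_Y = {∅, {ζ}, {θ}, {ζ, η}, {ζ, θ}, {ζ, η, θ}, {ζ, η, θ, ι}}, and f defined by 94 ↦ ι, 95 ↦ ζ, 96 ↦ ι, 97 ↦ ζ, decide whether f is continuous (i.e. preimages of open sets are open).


f IS continuous.

Compute f^{-1}(U) for each U ∈ τ_Y:
  U = ∅: f^{-1}(U) = ∅ ∈ τ_X ✓.
  U = {ζ}: f^{-1}(U) = {95, 97} ∈ τ_X ✓.
  U = {θ}: f^{-1}(U) = ∅ ∈ τ_X ✓.
  U = {ζ, η}: f^{-1}(U) = {95, 97} ∈ τ_X ✓.
  U = {ζ, θ}: f^{-1}(U) = {95, 97} ∈ τ_X ✓.
  U = {ζ, η, θ}: f^{-1}(U) = {95, 97} ∈ τ_X ✓.
  U = {ζ, η, θ, ι}: f^{-1}(U) = {94, 95, 96, 97} ∈ τ_X ✓.
Every preimage lies in τ_X, so f IS continuous.


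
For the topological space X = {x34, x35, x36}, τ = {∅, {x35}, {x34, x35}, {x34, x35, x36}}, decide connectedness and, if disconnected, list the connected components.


(X, τ) is connected.

Find clopen sets (U ∈ τ with X ∖ U ∈ τ):
  U = ∅, X ∖ U = {x34, x35, x36} — both open, so U is clopen.
  U = {x34, x35, x36}, X ∖ U = ∅ — both open, so U is clopen.
Only trivial clopens (∅ and X) exist, so (X, τ) is connected.
Compute connected components by grouping points that agree on all clopens:
  component: {x34, x35, x36}


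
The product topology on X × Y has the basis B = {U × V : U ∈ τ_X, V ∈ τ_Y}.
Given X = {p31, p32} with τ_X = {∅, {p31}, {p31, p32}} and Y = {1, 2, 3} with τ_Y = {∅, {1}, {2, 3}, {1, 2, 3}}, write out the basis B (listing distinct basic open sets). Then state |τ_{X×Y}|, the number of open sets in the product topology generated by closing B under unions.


Basis B = {∅ × ∅, {p31} × {1}, {p31, p32} × {1}, {p31} × {2, 3}, {p31} × {1, 2, 3}, {p31, p32} × {2, 3}, {p31, p32} × {1, 2, 3}}; |τ_{X×Y}| = 9.

Enumerate products U × V with U ∈ τ_X, V ∈ τ_Y (deduplicated):
  ∅ × ∅ = {} (∅)
  {p31} × {1} = {(p31,1)}
  {p31, p32} × {1} = {(p31,1), (p32,1)}
  {p31} × {2, 3} = {(p31,2), (p31,3)}
  {p31} × {1, 2, 3} = {(p31,1), (p31,2), (p31,3)}
  {p31, p32} × {2, 3} = {(p31,2), (p31,3), (p32,2), (p32,3)}
  {p31, p32} × {1, 2, 3} = {(p31,1), (p31,2), (p31,3), (p32,1), (p32,2), (p32,3)}
These 7 distinct sets form the basis B.
Close under arbitrary unions to get τ_{X×Y}; counting gives |τ_{X×Y}| = 9.


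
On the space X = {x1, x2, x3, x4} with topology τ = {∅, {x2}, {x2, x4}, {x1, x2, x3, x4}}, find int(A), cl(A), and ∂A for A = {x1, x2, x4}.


int(A) = {x2, x4}, cl(A) = {x1, x2, x3, x4}, ∂A = {x1, x3}.

Closed sets in (X, τ) are complements of opens:
  closed(X, τ) = {∅, {x1, x3}, {x1, x3, x4}, {x1, x2, x3, x4}}.
int(A) = ⋃ {U ∈ τ : U ⊆ A}. Opens contained in A: ∅, {x2}, {x2, x4}.
Taking the union of these: int(A) = {x2, x4}.
cl(A) = ⋂ {C closed : A ⊆ C}. Closed sets containing A: {x1, x2, x3, x4}.
Intersecting these: cl(A) = {x1, x2, x3, x4}.
∂A = cl(A) ∖ int(A) = {x1, x2, x3, x4} ∖ {x2, x4} = {x1, x3}.


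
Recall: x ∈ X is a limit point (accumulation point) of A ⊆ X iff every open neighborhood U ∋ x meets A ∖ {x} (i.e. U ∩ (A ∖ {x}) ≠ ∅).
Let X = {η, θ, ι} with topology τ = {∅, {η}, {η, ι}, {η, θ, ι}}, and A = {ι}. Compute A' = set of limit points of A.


A' = {θ}

For each x ∈ X, list the open sets U ∈ τ with x ∈ U, then check whether U ∩ (A ∖ {x}) ≠ ∅ for every such U.
  x = η: open {η} ∋ x has {η} ∩ (A ∖ {η}) = ∅, so x is NOT a limit point.
  x = θ: opens ∋ x are {η, θ, ι}; each meets A ∖ {θ}, so x IS a limit point.
  x = ι: open {η, ι} ∋ x has {η, ι} ∩ (A ∖ {ι}) = ∅, so x is NOT a limit point.
Collecting: A' = {θ}.


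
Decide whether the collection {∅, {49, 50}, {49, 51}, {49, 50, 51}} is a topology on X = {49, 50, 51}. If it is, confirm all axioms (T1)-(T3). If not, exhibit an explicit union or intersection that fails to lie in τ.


τ is NOT a topology on X.

Axiom (T1): ∅ ∈ τ? Yes; X ∈ τ? Yes.
Axiom (T2/T3): check pairwise unions and intersections of members of τ.
Counterexample for (T3): {49, 50} ∩ {49, 51} = {49} ∉ τ. Therefore τ is NOT a topology.


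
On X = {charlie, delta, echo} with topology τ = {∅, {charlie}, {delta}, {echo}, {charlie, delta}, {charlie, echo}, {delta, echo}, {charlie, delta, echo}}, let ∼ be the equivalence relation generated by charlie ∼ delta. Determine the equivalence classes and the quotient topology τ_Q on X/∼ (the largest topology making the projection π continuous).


X/∼ = {[charlie=delta], [echo]}; |τ_Q| = 4.

Equivalence classes: [charlie=delta], [echo].
Quotient map π: X → X/∼ sends charlie ↦ [charlie=delta], delta ↦ [charlie=delta], echo ↦ [echo].
For each subset V ⊆ X/∼, compute π^{-1}(V) ⊆ X and check whether π^{-1}(V) ∈ τ. V is open in τ_Q iff π^{-1}(V) ∈ τ.
  V = {}: π^{-1}(V) = ∅ ∈ τ ✓.
  V = {[charlie=delta]}: π^{-1}(V) = {charlie, delta} ∈ τ ✓.
  V = {[echo]}: π^{-1}(V) = {echo} ∈ τ ✓.
  V = {[charlie=delta], [echo]}: π^{-1}(V) = {charlie, delta, echo} ∈ τ ✓.
Open sets in the quotient: τ_Q = {{}, {[charlie=delta]}, {[echo]}, {[charlie=delta], [echo]}} (4 elements).


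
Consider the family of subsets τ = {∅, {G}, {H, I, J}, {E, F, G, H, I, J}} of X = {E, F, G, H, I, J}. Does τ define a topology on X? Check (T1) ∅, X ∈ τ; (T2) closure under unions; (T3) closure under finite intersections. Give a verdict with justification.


τ is NOT a topology on X.

Axiom (T1): ∅ ∈ τ? Yes; X ∈ τ? Yes.
Axiom (T2/T3): check pairwise unions and intersections of members of τ.
Counterexample for (T2): {G} ∪ {H, I, J} = {G, H, I, J} ∉ τ. Therefore τ is NOT a topology.


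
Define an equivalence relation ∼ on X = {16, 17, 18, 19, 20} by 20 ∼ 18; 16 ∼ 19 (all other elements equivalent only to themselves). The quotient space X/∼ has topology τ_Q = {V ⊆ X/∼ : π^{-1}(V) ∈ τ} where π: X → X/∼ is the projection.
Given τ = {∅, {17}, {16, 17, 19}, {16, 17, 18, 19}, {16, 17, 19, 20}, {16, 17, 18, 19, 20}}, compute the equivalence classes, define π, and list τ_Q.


X/∼ = {[16=19], [17], [18=20]}; |τ_Q| = 4.

Equivalence classes: [16=19], [17], [18=20].
Quotient map π: X → X/∼ sends 16 ↦ [16=19], 17 ↦ [17], 18 ↦ [18=20], 19 ↦ [16=19], 20 ↦ [18=20].
For each subset V ⊆ X/∼, compute π^{-1}(V) ⊆ X and check whether π^{-1}(V) ∈ τ. V is open in τ_Q iff π^{-1}(V) ∈ τ.
  V = {}: π^{-1}(V) = ∅ ∈ τ ✓.
  V = {[16=19]}: π^{-1}(V) = {16, 19} ∉ τ ✗.
  V = {[17]}: π^{-1}(V) = {17} ∈ τ ✓.
  V = {[16=19], [17]}: π^{-1}(V) = {16, 17, 19} ∈ τ ✓.
  V = {[18=20]}: π^{-1}(V) = {18, 20} ∉ τ ✗.
  V = {[16=19], [18=20]}: π^{-1}(V) = {16, 18, 19, 20} ∉ τ ✗.
  V = {[17], [18=20]}: π^{-1}(V) = {17, 18, 20} ∉ τ ✗.
  V = {[16=19], [17], [18=20]}: π^{-1}(V) = {16, 17, 18, 19, 20} ∈ τ ✓.
Open sets in the quotient: τ_Q = {{}, {[17]}, {[16=19], [17]}, {[16=19], [17], [18=20]}} (4 elements).
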